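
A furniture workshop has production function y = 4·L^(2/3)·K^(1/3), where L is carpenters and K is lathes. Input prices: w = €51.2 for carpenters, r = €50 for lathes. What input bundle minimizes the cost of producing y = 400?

Cost minimization requires the marginal rate of technical substitution to equal the input-price ratio: MP_L/MP_K = w/r.
Here MP_L/MP_K = (2/3)·(K/L)/(1/3) = 2·(K/L). Setting this equal to 51.2/50 = 1.024 gives K = 0.512L.
Substituting into y = 400: 4·L^(2/3)·(0.512L)^(1/3) = 400.
Solving, L = 125 and K = 64.

L* = 125, K* = 64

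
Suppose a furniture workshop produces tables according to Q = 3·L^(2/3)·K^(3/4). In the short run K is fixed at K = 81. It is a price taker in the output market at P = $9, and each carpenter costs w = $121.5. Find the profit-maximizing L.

L* = 64

With K = 81, MP_L = (2/3)·3·L^(-1/3)·81^(3/4) = 54·L^(-1/3).
Profit maximization for a price taker requires P·MP_L = w: 9·54·L^(-1/3) = 121.5.
So L^(-1/3) = 0.25, which gives L = 64.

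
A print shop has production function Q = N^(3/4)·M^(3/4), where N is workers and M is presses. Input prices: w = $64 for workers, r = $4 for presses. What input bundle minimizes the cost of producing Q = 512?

Cost minimization requires the marginal rate of technical substitution to equal the input-price ratio: MP_N/MP_M = w/r.
Here MP_N/MP_M = (3/4)·(M/N)/(3/4) = (M/N). Setting this equal to 64/4 = 16 gives M = 16N.
Substituting into Q = 512: N^(3/4)·(16N)^(3/4) = 512.
Solving, N = 16 and M = 256.

N* = 16, M* = 256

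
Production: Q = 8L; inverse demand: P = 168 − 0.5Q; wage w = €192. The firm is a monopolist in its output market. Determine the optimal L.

L* = 18

Marginal revenue from the inverse demand is MR = 168 − Q.
The marginal product is MP_L = 8.
A monopolist hires until marginal revenue product equals the wage: MR·MP_L = w.
(168 − 8L)·8 = 192, so L = 18.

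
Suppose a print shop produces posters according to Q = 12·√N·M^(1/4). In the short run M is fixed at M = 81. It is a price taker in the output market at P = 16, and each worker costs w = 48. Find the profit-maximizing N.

With M = 81, MP_N = (1/2)·12·N^(-1/2)·81^(1/4) = 18·N^(-1/2).
Profit maximization for a price taker requires P·MP_N = w: 16·18·N^(-1/2) = 48.
So N^(-1/2) = 1/6, which gives N = 36.

N* = 36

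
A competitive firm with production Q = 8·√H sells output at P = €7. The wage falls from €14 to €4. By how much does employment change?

ΔH = 45

From P·MP_H = w with MP_H = 4·H^(-1/2), the labor demand is H(w) = (28/w)^(2).
At w = 14: H = 4. At w = 4: H = 49.
ΔH = 49 − 4 = 45.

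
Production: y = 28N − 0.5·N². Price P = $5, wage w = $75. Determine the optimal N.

N* = 13

The marginal product of N is MP_N = 28 − N.
A price-taking firm hires until the value of the marginal product equals the wage: P·MP_N = w, so 5·(28 − N) = 75.
Then 28 − N = 15, giving N = 13.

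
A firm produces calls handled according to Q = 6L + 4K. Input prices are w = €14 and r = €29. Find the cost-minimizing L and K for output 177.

The inputs are perfect substitutes, so the firm uses whichever has the lower cost per unit of output.
Cost per unit of output via L is w/6 = 7/3; via K it is r/4 = 7.25. L is cheaper.
Producing Q = 177 with L alone: L = 29.5, K = 0.

L* = 29.5, K* = 0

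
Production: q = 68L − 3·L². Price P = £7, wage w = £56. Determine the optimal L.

The marginal product of L is MP_L = 68 − 6L.
A price-taking firm hires until the value of the marginal product equals the wage: P·MP_L = w, so 7·(68 − 6L) = 56.
Then 68 − 6L = 8, giving L = 10.

L* = 10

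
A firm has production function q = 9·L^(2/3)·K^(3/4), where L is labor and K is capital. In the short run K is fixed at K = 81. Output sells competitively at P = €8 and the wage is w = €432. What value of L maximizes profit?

With K = 81, MP_L = (2/3)·9·L^(-1/3)·81^(3/4) = 162·L^(-1/3).
Profit maximization for a price taker requires P·MP_L = w: 8·162·L^(-1/3) = 432.
So L^(-1/3) = 1/3, which gives L = 27.

L* = 27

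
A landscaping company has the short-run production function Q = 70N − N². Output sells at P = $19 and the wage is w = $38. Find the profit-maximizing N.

N* = 34

The marginal product of N is MP_N = 70 − 2N.
A price-taking firm hires until the value of the marginal product equals the wage: P·MP_N = w, so 19·(70 − 2N) = 38.
Then 70 − 2N = 2, giving N = 34.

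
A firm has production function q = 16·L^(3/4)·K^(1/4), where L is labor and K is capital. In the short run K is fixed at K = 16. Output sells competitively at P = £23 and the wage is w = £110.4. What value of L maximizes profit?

L* = 625

With K = 16, MP_L = (3/4)·16·L^(-1/4)·16^(1/4) = 24·L^(-1/4).
Profit maximization for a price taker requires P·MP_L = w: 23·24·L^(-1/4) = 110.4.
So L^(-1/4) = 0.2, which gives L = 625.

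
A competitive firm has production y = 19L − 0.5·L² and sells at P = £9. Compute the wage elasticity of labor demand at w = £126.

ε = -2.8

From P·MP_L = w with MP_L = 19 − L, labor demand is L(w) = 19 − w/9.
dL/dw = −1/(9) = -1/9.
At w = 126, L = 5, so ε = (dL/dw)·(w/L) = (-1/9)·(126/5) = -2.8.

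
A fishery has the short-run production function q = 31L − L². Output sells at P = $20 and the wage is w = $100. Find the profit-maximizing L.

L* = 13

The marginal product of L is MP_L = 31 − 2L.
A price-taking firm hires until the value of the marginal product equals the wage: P·MP_L = w, so 20·(31 − 2L) = 100.
Then 31 − 2L = 5, giving L = 13.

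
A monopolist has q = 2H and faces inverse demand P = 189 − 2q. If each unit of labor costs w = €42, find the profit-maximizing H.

Marginal revenue from the inverse demand is MR = 189 − 4q.
The marginal product is MP_H = 2.
A monopolist hires until marginal revenue product equals the wage: MR·MP_H = w.
(189 − 8H)·2 = 42, so H = 21.

H* = 21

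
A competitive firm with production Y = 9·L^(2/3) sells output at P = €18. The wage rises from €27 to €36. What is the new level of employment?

From P·MP_L = w with MP_L = 6·L^(-1/3), the labor demand is L(w) = (108/w)^(3).
At w = 27: L = 64. At w = 36: L = 27.

L* = 27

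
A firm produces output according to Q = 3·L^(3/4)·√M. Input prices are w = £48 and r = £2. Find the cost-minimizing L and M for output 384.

Cost minimization requires the marginal rate of technical substitution to equal the input-price ratio: MP_L/MP_M = w/r.
Here MP_L/MP_M = (3/4)·(M/L)/(1/2) = 1.5·(M/L). Setting this equal to 48/2 = 24 gives M = 16L.
Substituting into Q = 384: 3·L^(3/4)·(16L)^(1/2) = 384.
Solving, L = 16 and M = 256.

L* = 16, M* = 256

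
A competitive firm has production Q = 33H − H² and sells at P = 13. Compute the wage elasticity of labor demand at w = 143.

ε = -0.5

From P·MP_H = w with MP_H = 33 − 2H, labor demand is H(w) = (33 − w/13)/2.
dH/dw = −1/(26) = -1/26.
At w = 143, H = 11, so ε = (dH/dw)·(w/H) = (-1/26)·(143/11) = -0.5.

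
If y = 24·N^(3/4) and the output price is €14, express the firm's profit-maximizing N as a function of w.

MP_N = (3/4)·24·N^(-1/4) = 18·N^(-1/4).
Setting P·MP_N = w: 252·N^(-1/4) = w.
Solving for N: N^(-1/4) = w/252, so N = (252/w)^(4).

N(w) = (252/w)^(4)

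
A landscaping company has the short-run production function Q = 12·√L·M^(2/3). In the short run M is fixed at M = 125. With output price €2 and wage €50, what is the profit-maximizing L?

L* = 36

With M = 125, MP_L = (1/2)·12·L^(-1/2)·125^(2/3) = 150·L^(-1/2).
Profit maximization for a price taker requires P·MP_L = w: 2·150·L^(-1/2) = 50.
So L^(-1/2) = 1/6, which gives L = 36.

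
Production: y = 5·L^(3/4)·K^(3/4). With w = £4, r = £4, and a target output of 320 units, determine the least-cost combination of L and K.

L* = 16, K* = 16

Cost minimization requires the marginal rate of technical substitution to equal the input-price ratio: MP_L/MP_K = w/r.
Here MP_L/MP_K = (3/4)·(K/L)/(3/4) = (K/L). Setting this equal to 4/4 = 1 gives K = L.
Substituting into y = 320: 5·L^(3/4)·(L)^(3/4) = 320.
Solving, L = 16 and K = 16.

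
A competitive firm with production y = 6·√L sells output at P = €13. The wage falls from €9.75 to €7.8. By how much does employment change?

From P·MP_L = w with MP_L = 3·L^(-1/2), the labor demand is L(w) = (39/w)^(2).
At w = 9.75: L = 16. At w = 7.8: L = 25.
ΔL = 25 − 16 = 9.

ΔL = 9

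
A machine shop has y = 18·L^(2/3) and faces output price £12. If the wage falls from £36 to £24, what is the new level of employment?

From P·MP_L = w with MP_L = 12·L^(-1/3), the labor demand is L(w) = (144/w)^(3).
At w = 36: L = 64. At w = 24: L = 216.

L* = 216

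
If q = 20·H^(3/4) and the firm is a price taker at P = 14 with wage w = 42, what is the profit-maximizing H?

H* = 625

MP_H = (3/4)·20·H^(-1/4) = 15·H^(-1/4).
Profit maximization for a price taker requires P·MP_H = w: 14·15·H^(-1/4) = 42.
So H^(-1/4) = 0.2, which gives H = 625.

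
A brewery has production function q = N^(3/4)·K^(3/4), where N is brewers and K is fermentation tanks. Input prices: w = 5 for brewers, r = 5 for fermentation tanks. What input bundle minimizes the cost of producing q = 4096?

N* = 256, K* = 256

Cost minimization requires the marginal rate of technical substitution to equal the input-price ratio: MP_N/MP_K = w/r.
Here MP_N/MP_K = (3/4)·(K/N)/(3/4) = (K/N). Setting this equal to 5/5 = 1 gives K = N.
Substituting into q = 4096: N^(3/4)·(N)^(3/4) = 4096.
Solving, N = 256 and K = 256.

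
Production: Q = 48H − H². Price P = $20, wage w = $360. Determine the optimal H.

H* = 15

The marginal product of H is MP_H = 48 − 2H.
A price-taking firm hires until the value of the marginal product equals the wage: P·MP_H = w, so 20·(48 − 2H) = 360.
Then 48 − 2H = 18, giving H = 15.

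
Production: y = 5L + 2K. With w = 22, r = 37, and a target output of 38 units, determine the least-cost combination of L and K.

L* = 7.6, K* = 0

The inputs are perfect substitutes, so the firm uses whichever has the lower cost per unit of output.
Cost per unit of output via L is w/5 = 4.4; via K it is r/2 = 18.5. L is cheaper.
Producing y = 38 with L alone: L = 7.6, K = 0.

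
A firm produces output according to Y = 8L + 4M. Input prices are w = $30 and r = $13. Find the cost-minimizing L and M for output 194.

L* = 0, M* = 48.5

The inputs are perfect substitutes, so the firm uses whichever has the lower cost per unit of output.
Cost per unit of output via L is w/8 = 3.75; via M it is r/4 = 3.25. M is cheaper.
Producing Y = 194 with M alone: L = 0, M = 48.5.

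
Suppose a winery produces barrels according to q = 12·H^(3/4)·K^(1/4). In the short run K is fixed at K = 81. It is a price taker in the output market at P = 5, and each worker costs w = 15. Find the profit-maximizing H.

H* = 6561

With K = 81, MP_H = (3/4)·12·H^(-1/4)·81^(1/4) = 27·H^(-1/4).
Profit maximization for a price taker requires P·MP_H = w: 5·27·H^(-1/4) = 15.
So H^(-1/4) = 1/9, which gives H = 6561.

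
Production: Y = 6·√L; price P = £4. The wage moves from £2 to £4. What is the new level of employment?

From P·MP_L = w with MP_L = 3·L^(-1/2), the labor demand is L(w) = (12/w)^(2).
At w = 2: L = 36. At w = 4: L = 9.

L* = 9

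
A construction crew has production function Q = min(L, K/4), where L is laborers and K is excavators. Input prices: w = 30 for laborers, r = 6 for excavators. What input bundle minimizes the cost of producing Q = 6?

With a fixed-proportions technology, the cost-minimizing bundle uses no slack in either input: L = K/4 = Q.
So L = 6 and K = 4·6 = 24.

L* = 6, K* = 24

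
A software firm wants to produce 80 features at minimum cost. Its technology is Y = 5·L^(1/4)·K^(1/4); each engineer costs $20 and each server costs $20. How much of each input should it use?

L* = 256, K* = 256

Cost minimization requires the marginal rate of technical substitution to equal the input-price ratio: MP_L/MP_K = w/r.
Here MP_L/MP_K = (1/4)·(K/L)/(1/4) = (K/L). Setting this equal to 20/20 = 1 gives K = L.
Substituting into Y = 80: 5·L^(1/4)·(L)^(1/4) = 80.
Solving, L = 256 and K = 256.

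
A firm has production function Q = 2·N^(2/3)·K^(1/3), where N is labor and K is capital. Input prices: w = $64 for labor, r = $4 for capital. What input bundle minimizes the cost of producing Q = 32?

N* = 8, K* = 64

Cost minimization requires the marginal rate of technical substitution to equal the input-price ratio: MP_N/MP_K = w/r.
Here MP_N/MP_K = (2/3)·(K/N)/(1/3) = 2·(K/N). Setting this equal to 64/4 = 16 gives K = 8N.
Substituting into Q = 32: 2·N^(2/3)·(8N)^(1/3) = 32.
Solving, N = 8 and K = 64.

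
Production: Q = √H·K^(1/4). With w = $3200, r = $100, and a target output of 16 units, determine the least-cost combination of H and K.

H* = 16, K* = 256

Cost minimization requires the marginal rate of technical substitution to equal the input-price ratio: MP_H/MP_K = w/r.
Here MP_H/MP_K = (1/2)·(K/H)/(1/4) = 2·(K/H). Setting this equal to 3200/100 = 32 gives K = 16H.
Substituting into Q = 16: H^(1/2)·(16H)^(1/4) = 16.
Solving, H = 16 and K = 256.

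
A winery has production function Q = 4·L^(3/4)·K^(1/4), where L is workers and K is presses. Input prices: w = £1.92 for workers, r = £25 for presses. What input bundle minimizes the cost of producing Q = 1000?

Cost minimization requires the marginal rate of technical substitution to equal the input-price ratio: MP_L/MP_K = w/r.
Here MP_L/MP_K = (3/4)·(K/L)/(1/4) = 3·(K/L). Setting this equal to 1.92/25 = 0.0768 gives K = 0.0256L.
Substituting into Q = 1000: 4·L^(3/4)·(0.0256L)^(1/4) = 1000.
Solving, L = 625 and K = 16.

L* = 625, K* = 16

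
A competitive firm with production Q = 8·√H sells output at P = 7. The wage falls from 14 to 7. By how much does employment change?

From P·MP_H = w with MP_H = 4·H^(-1/2), the labor demand is H(w) = (28/w)^(2).
At w = 14: H = 4. At w = 7: H = 16.
ΔH = 16 − 4 = 12.

ΔH = 12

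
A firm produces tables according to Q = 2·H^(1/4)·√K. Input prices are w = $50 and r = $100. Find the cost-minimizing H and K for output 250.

Cost minimization requires the marginal rate of technical substitution to equal the input-price ratio: MP_H/MP_K = w/r.
Here MP_H/MP_K = (1/4)·(K/H)/(1/2) = 0.5·(K/H). Setting this equal to 50/100 = 0.5 gives K = H.
Substituting into Q = 250: 2·H^(1/4)·(H)^(1/2) = 250.
Solving, H = 625 and K = 625.

H* = 625, K* = 625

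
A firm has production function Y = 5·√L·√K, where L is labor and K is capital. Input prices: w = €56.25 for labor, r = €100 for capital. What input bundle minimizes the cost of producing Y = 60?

Cost minimization requires the marginal rate of technical substitution to equal the input-price ratio: MP_L/MP_K = w/r.
Here MP_L/MP_K = (1/2)·(K/L)/(1/2) = (K/L). Setting this equal to 56.25/100 = 0.5625 gives K = 0.5625L.
Substituting into Y = 60: 5·L^(1/2)·(0.5625L)^(1/2) = 60.
Solving, L = 16 and K = 9.

L* = 16, K* = 9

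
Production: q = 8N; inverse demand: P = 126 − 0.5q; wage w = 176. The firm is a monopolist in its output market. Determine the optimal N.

N* = 13

Marginal revenue from the inverse demand is MR = 126 − q.
The marginal product is MP_N = 8.
A monopolist hires until marginal revenue product equals the wage: MR·MP_N = w.
(126 − 8N)·8 = 176, so N = 13.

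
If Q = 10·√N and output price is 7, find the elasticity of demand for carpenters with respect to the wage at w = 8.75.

MP_N = (1/2)·10·N^(-1/2), so P·MP_N = w gives 35·N^(-1/2) = w.
Solving, N(w) = (35/w)^(2). This is a constant-elasticity form: N ∝ w^(−2), so ε = −2.

ε = -2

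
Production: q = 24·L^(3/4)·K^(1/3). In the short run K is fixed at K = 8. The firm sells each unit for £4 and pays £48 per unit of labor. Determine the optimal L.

L* = 81

With K = 8, MP_L = (3/4)·24·L^(-1/4)·8^(1/3) = 36·L^(-1/4).
Profit maximization for a price taker requires P·MP_L = w: 4·36·L^(-1/4) = 48.
So L^(-1/4) = 1/3, which gives L = 81.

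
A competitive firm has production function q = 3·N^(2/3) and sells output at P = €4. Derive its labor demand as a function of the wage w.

N(w) = 512/w³

MP_N = (2/3)·3·N^(-1/3) = 2·N^(-1/3).
Setting P·MP_N = w: 8·N^(-1/3) = w.
Solving for N: N^(-1/3) = w/8, so N = (8/w)^(3).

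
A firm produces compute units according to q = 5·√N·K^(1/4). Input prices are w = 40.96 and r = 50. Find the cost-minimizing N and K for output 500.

Cost minimization requires the marginal rate of technical substitution to equal the input-price ratio: MP_N/MP_K = w/r.
Here MP_N/MP_K = (1/2)·(K/N)/(1/4) = 2·(K/N). Setting this equal to 40.96/50 = 0.8192 gives K = 0.4096N.
Substituting into q = 500: 5·N^(1/2)·(0.4096N)^(1/4) = 500.
Solving, N = 625 and K = 256.

N* = 625, K* = 256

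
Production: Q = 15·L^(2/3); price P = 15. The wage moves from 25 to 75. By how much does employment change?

From P·MP_L = w with MP_L = 10·L^(-1/3), the labor demand is L(w) = (150/w)^(3).
At w = 25: L = 216. At w = 75: L = 8.
ΔL = 8 − 216 = -208.

ΔL = -208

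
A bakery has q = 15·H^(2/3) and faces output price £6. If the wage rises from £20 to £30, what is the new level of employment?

H* = 8

From P·MP_H = w with MP_H = 10·H^(-1/3), the labor demand is H(w) = (60/w)^(3).
At w = 20: H = 27. At w = 30: H = 8.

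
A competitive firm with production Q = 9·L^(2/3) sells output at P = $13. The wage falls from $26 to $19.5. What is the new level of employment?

From P·MP_L = w with MP_L = 6·L^(-1/3), the labor demand is L(w) = (78/w)^(3).
At w = 26: L = 27. At w = 19.5: L = 64.

L* = 64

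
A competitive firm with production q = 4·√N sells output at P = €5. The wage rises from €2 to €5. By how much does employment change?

From P·MP_N = w with MP_N = 2·N^(-1/2), the labor demand is N(w) = (10/w)^(2).
At w = 2: N = 25. At w = 5: N = 4.
ΔN = 4 − 25 = -21.

ΔN = -21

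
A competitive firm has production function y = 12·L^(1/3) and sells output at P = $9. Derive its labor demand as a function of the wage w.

L(w) = (36/w)^(3/2)

MP_L = (1/3)·12·L^(-2/3) = 4·L^(-2/3).
Setting P·MP_L = w: 36·L^(-2/3) = w.
Solving for L: L^(-2/3) = w/36, so L = (36/w)^(3/2).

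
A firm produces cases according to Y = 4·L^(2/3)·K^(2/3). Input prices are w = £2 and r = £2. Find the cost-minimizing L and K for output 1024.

Cost minimization requires the marginal rate of technical substitution to equal the input-price ratio: MP_L/MP_K = w/r.
Here MP_L/MP_K = (2/3)·(K/L)/(2/3) = (K/L). Setting this equal to 2/2 = 1 gives K = L.
Substituting into Y = 1024: 4·L^(2/3)·(L)^(2/3) = 1024.
Solving, L = 64 and K = 64.

L* = 64, K* = 64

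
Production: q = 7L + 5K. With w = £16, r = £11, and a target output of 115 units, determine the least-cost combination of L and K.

L* = 0, K* = 23

The inputs are perfect substitutes, so the firm uses whichever has the lower cost per unit of output.
Cost per unit of output via L is w/7 = 16/7; via K it is r/5 = 2.2. K is cheaper.
Producing q = 115 with K alone: L = 0, K = 23.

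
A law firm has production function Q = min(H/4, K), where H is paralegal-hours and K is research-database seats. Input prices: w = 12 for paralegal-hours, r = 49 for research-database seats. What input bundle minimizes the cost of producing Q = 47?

H* = 188, K* = 47

With a fixed-proportions technology, the cost-minimizing bundle uses no slack in either input: H/4 = K = Q.
So H = 4·47 = 188 and K = 47.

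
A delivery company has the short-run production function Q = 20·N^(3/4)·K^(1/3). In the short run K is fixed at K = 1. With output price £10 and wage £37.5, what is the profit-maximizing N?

With K = 1, MP_N = (3/4)·20·N^(-1/4)·1^(1/3) = 15·N^(-1/4).
Profit maximization for a price taker requires P·MP_N = w: 10·15·N^(-1/4) = 37.5.
So N^(-1/4) = 0.25, which gives N = 256.

N* = 256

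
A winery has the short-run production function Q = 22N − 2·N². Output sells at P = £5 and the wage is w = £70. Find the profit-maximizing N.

The marginal product of N is MP_N = 22 − 4N.
A price-taking firm hires until the value of the marginal product equals the wage: P·MP_N = w, so 5·(22 − 4N) = 70.
Then 22 − 4N = 14, giving N = 2.

N* = 2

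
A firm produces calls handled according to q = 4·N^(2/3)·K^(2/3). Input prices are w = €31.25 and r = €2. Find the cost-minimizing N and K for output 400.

Cost minimization requires the marginal rate of technical substitution to equal the input-price ratio: MP_N/MP_K = w/r.
Here MP_N/MP_K = (2/3)·(K/N)/(2/3) = (K/N). Setting this equal to 31.25/2 = 15.625 gives K = 15.625N.
Substituting into q = 400: 4·N^(2/3)·(15.625N)^(2/3) = 400.
Solving, N = 8 and K = 125.

N* = 8, K* = 125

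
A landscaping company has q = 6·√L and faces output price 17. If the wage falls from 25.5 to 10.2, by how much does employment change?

From P·MP_L = w with MP_L = 3·L^(-1/2), the labor demand is L(w) = (51/w)^(2).
At w = 25.5: L = 4. At w = 10.2: L = 25.
ΔL = 25 − 4 = 21.

ΔL = 21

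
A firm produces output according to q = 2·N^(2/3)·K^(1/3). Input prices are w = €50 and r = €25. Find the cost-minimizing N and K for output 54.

N* = 27, K* = 27

Cost minimization requires the marginal rate of technical substitution to equal the input-price ratio: MP_N/MP_K = w/r.
Here MP_N/MP_K = (2/3)·(K/N)/(1/3) = 2·(K/N). Setting this equal to 50/25 = 2 gives K = N.
Substituting into q = 54: 2·N^(2/3)·(N)^(1/3) = 54.
Solving, N = 27 and K = 27.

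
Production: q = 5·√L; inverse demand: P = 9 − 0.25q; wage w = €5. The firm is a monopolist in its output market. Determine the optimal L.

Marginal revenue from the inverse demand is MR = 9 − 0.5q.
The marginal product is MP_L = 2.5·L^(-1/2).
A monopolist hires until marginal revenue product equals the wage: MR·MP_L = w.
At L, q = 5·√L. Substituting and solving: (9 − 2.5·√L)·2.5·L^(-1/2) = 5 gives L = 4.

L* = 4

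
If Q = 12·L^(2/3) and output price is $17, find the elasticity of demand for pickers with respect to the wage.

ε = -3

MP_L = (2/3)·12·L^(-1/3), so P·MP_L = w gives 136·L^(-1/3) = w.
Solving, L(w) = (136/w)^(3). This is a constant-elasticity form: L ∝ w^(−3), so ε = −3.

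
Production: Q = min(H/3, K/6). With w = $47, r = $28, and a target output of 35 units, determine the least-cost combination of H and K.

H* = 105, K* = 210

With a fixed-proportions technology, the cost-minimizing bundle uses no slack in either input: H/3 = K/6 = Q.
So H = 3·35 = 105 and K = 6·35 = 210.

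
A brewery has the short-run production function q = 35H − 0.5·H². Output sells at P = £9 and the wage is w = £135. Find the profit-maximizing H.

H* = 20

The marginal product of H is MP_H = 35 − H.
A price-taking firm hires until the value of the marginal product equals the wage: P·MP_H = w, so 9·(35 − H) = 135.
Then 35 − H = 15, giving H = 20.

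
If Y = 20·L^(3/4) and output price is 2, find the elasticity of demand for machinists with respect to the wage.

MP_L = (3/4)·20·L^(-1/4), so P·MP_L = w gives 30·L^(-1/4) = w.
Solving, L(w) = (30/w)^(4). This is a constant-elasticity form: L ∝ w^(−4), so ε = −4.

ε = -4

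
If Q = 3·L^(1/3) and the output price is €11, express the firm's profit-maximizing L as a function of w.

L(w) = (11/w)^(3/2)

MP_L = (1/3)·3·L^(-2/3) = L^(-2/3).
Setting P·MP_L = w: 11·L^(-2/3) = w.
Solving for L: L^(-2/3) = w/11, so L = (11/w)^(3/2).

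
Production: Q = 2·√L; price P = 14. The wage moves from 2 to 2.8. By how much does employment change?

ΔL = -24

From P·MP_L = w with MP_L = L^(-1/2), the labor demand is L(w) = (14/w)^(2).
At w = 2: L = 49. At w = 2.8: L = 25.
ΔL = 25 − 49 = -24.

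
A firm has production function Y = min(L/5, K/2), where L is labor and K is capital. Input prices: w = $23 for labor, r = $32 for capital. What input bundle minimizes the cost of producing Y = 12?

With a fixed-proportions technology, the cost-minimizing bundle uses no slack in either input: L/5 = K/2 = Y.
So L = 5·12 = 60 and K = 2·12 = 24.

L* = 60, K* = 24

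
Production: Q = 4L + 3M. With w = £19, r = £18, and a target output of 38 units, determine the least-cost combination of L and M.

L* = 9.5, M* = 0

The inputs are perfect substitutes, so the firm uses whichever has the lower cost per unit of output.
Cost per unit of output via L is w/4 = 4.75; via M it is r/3 = 6. L is cheaper.
Producing Q = 38 with L alone: L = 9.5, M = 0.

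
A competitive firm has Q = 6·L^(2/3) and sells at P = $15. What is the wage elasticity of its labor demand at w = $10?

MP_L = (2/3)·6·L^(-1/3), so P·MP_L = w gives 60·L^(-1/3) = w.
Solving, L(w) = (60/w)^(3). This is a constant-elasticity form: L ∝ w^(−3), so ε = −3.

ε = -3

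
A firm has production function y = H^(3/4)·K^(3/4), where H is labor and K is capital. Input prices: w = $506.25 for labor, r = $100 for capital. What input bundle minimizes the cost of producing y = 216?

Cost minimization requires the marginal rate of technical substitution to equal the input-price ratio: MP_H/MP_K = w/r.
Here MP_H/MP_K = (3/4)·(K/H)/(3/4) = (K/H). Setting this equal to 506.25/100 = 5.0625 gives K = 5.0625H.
Substituting into y = 216: H^(3/4)·(5.0625H)^(3/4) = 216.
Solving, H = 16 and K = 81.

H* = 16, K* = 81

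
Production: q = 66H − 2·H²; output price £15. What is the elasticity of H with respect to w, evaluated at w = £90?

ε = -0.1

From P·MP_H = w with MP_H = 66 − 4H, labor demand is H(w) = (66 − w/15)/4.
dH/dw = −1/(60) = -1/60.
At w = 90, H = 15, so ε = (dH/dw)·(w/H) = (-1/60)·(90/15) = -0.1.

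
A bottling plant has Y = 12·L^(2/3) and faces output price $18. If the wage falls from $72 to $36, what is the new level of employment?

From P·MP_L = w with MP_L = 8·L^(-1/3), the labor demand is L(w) = (144/w)^(3).
At w = 72: L = 8. At w = 36: L = 64.

L* = 64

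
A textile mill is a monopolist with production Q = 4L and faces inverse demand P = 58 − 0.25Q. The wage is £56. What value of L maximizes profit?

Marginal revenue from the inverse demand is MR = 58 − 0.5Q.
The marginal product is MP_L = 4.
A monopolist hires until marginal revenue product equals the wage: MR·MP_L = w.
(58 − 2L)·4 = 56, so L = 22.

L* = 22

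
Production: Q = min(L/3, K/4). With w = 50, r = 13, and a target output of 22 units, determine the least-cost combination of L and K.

L* = 66, K* = 88

With a fixed-proportions technology, the cost-minimizing bundle uses no slack in either input: L/3 = K/4 = Q.
So L = 3·22 = 66 and K = 4·22 = 88.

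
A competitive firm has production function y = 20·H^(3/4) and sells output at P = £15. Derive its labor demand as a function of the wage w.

H(w) = (225/w)^(4)

MP_H = (3/4)·20·H^(-1/4) = 15·H^(-1/4).
Setting P·MP_H = w: 225·H^(-1/4) = w.
Solving for H: H^(-1/4) = w/225, so H = (225/w)^(4).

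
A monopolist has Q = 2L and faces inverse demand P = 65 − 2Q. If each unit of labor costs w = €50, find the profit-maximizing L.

L* = 5

Marginal revenue from the inverse demand is MR = 65 − 4Q.
The marginal product is MP_L = 2.
A monopolist hires until marginal revenue product equals the wage: MR·MP_L = w.
(65 − 8L)·2 = 50, so L = 5.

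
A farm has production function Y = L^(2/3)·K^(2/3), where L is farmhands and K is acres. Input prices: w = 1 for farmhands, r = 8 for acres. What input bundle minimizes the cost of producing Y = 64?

Cost minimization requires the marginal rate of technical substitution to equal the input-price ratio: MP_L/MP_K = w/r.
Here MP_L/MP_K = (2/3)·(K/L)/(2/3) = (K/L). Setting this equal to 1/8 = 0.125 gives K = 0.125L.
Substituting into Y = 64: L^(2/3)·(0.125L)^(2/3) = 64.
Solving, L = 64 and K = 8.

L* = 64, K* = 8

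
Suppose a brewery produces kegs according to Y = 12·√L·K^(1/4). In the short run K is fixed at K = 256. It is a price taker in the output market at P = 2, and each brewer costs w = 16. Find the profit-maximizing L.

L* = 9

With K = 256, MP_L = (1/2)·12·L^(-1/2)·256^(1/4) = 24·L^(-1/2).
Profit maximization for a price taker requires P·MP_L = w: 2·24·L^(-1/2) = 16.
So L^(-1/2) = 1/3, which gives L = 9.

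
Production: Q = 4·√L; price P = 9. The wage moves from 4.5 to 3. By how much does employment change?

From P·MP_L = w with MP_L = 2·L^(-1/2), the labor demand is L(w) = (18/w)^(2).
At w = 4.5: L = 16. At w = 3: L = 36.
ΔL = 36 − 16 = 20.

ΔL = 20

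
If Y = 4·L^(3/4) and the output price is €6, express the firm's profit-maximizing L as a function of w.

L(w) = 104976/w^(4)

MP_L = (3/4)·4·L^(-1/4) = 3·L^(-1/4).
Setting P·MP_L = w: 18·L^(-1/4) = w.
Solving for L: L^(-1/4) = w/18, so L = (18/w)^(4).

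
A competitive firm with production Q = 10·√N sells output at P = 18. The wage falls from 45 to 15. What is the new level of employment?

N* = 36

From P·MP_N = w with MP_N = 5·N^(-1/2), the labor demand is N(w) = (90/w)^(2).
At w = 45: N = 4. At w = 15: N = 36.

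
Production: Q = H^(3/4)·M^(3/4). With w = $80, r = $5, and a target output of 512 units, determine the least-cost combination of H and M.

H* = 16, M* = 256

Cost minimization requires the marginal rate of technical substitution to equal the input-price ratio: MP_H/MP_M = w/r.
Here MP_H/MP_M = (3/4)·(M/H)/(3/4) = (M/H). Setting this equal to 80/5 = 16 gives M = 16H.
Substituting into Q = 512: H^(3/4)·(16H)^(3/4) = 512.
Solving, H = 16 and M = 256.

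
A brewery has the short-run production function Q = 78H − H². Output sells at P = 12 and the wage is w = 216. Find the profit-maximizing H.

The marginal product of H is MP_H = 78 − 2H.
A price-taking firm hires until the value of the marginal product equals the wage: P·MP_H = w, so 12·(78 − 2H) = 216.
Then 78 − 2H = 18, giving H = 30.

H* = 30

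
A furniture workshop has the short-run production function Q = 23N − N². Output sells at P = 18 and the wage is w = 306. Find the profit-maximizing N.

N* = 3

The marginal product of N is MP_N = 23 − 2N.
A price-taking firm hires until the value of the marginal product equals the wage: P·MP_N = w, so 18·(23 − 2N) = 306.
Then 23 − 2N = 17, giving N = 3.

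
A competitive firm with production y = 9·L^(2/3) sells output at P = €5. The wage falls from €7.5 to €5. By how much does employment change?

ΔL = 152

From P·MP_L = w with MP_L = 6·L^(-1/3), the labor demand is L(w) = (30/w)^(3).
At w = 7.5: L = 64. At w = 5: L = 216.
ΔL = 216 − 64 = 152.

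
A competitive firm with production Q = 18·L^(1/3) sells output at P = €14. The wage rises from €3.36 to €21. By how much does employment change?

ΔL = -117

From P·MP_L = w with MP_L = 6·L^(-2/3), the labor demand is L(w) = (84/w)^(3/2).
At w = 3.36: L = 125. At w = 21: L = 8.
ΔL = 8 − 125 = -117.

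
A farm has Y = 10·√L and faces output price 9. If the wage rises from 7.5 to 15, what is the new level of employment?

L* = 9

From P·MP_L = w with MP_L = 5·L^(-1/2), the labor demand is L(w) = (45/w)^(2).
At w = 7.5: L = 36. At w = 15: L = 9.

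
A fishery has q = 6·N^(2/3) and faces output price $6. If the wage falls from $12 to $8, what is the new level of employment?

N* = 27

From P·MP_N = w with MP_N = 4·N^(-1/3), the labor demand is N(w) = (24/w)^(3).
At w = 12: N = 8. At w = 8: N = 27.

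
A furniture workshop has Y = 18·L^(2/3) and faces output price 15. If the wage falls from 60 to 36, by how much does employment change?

ΔL = 98

From P·MP_L = w with MP_L = 12·L^(-1/3), the labor demand is L(w) = (180/w)^(3).
At w = 60: L = 27. At w = 36: L = 125.
ΔL = 125 − 27 = 98.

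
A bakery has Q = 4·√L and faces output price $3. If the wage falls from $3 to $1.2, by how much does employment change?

ΔL = 21

From P·MP_L = w with MP_L = 2·L^(-1/2), the labor demand is L(w) = (6/w)^(2).
At w = 3: L = 4. At w = 1.2: L = 25.
ΔL = 25 − 4 = 21.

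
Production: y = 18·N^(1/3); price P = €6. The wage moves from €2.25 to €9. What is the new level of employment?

N* = 8

From P·MP_N = w with MP_N = 6·N^(-2/3), the labor demand is N(w) = (36/w)^(3/2).
At w = 2.25: N = 64. At w = 9: N = 8.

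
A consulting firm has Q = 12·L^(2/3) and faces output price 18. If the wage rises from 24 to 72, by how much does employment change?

From P·MP_L = w with MP_L = 8·L^(-1/3), the labor demand is L(w) = (144/w)^(3).
At w = 24: L = 216. At w = 72: L = 8.
ΔL = 8 − 216 = -208.

ΔL = -208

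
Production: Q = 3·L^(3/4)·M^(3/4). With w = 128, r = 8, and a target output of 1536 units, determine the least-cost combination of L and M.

L* = 16, M* = 256

Cost minimization requires the marginal rate of technical substitution to equal the input-price ratio: MP_L/MP_M = w/r.
Here MP_L/MP_M = (3/4)·(M/L)/(3/4) = (M/L). Setting this equal to 128/8 = 16 gives M = 16L.
Substituting into Q = 1536: 3·L^(3/4)·(16L)^(3/4) = 1536.
Solving, L = 16 and M = 256.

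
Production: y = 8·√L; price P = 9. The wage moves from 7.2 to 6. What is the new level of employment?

L* = 36

From P·MP_L = w with MP_L = 4·L^(-1/2), the labor demand is L(w) = (36/w)^(2).
At w = 7.2: L = 25. At w = 6: L = 36.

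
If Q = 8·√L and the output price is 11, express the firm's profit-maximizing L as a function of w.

L(w) = 1936/w²

MP_L = (1/2)·8·L^(-1/2) = 4·L^(-1/2).
Setting P·MP_L = w: 44·L^(-1/2) = w.
Solving for L: L^(-1/2) = w/44, so L = (44/w)^(2).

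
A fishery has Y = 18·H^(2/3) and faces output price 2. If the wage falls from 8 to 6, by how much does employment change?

From P·MP_H = w with MP_H = 12·H^(-1/3), the labor demand is H(w) = (24/w)^(3).
At w = 8: H = 27. At w = 6: H = 64.
ΔH = 64 − 27 = 37.

ΔH = 37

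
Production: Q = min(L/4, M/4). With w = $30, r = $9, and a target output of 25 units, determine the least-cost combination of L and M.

With a fixed-proportions technology, the cost-minimizing bundle uses no slack in either input: L/4 = M/4 = Q.
So L = 4·25 = 100 and M = 4·25 = 100.

L* = 100, M* = 100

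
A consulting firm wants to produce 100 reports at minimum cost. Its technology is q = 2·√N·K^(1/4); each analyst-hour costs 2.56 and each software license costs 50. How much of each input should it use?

Cost minimization requires the marginal rate of technical substitution to equal the input-price ratio: MP_N/MP_K = w/r.
Here MP_N/MP_K = (1/2)·(K/N)/(1/4) = 2·(K/N). Setting this equal to 2.56/50 = 0.0512 gives K = 0.0256N.
Substituting into q = 100: 2·N^(1/2)·(0.0256N)^(1/4) = 100.
Solving, N = 625 and K = 16.

N* = 625, K* = 16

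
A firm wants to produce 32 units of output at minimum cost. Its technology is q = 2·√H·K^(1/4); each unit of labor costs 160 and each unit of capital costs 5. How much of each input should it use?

Cost minimization requires the marginal rate of technical substitution to equal the input-price ratio: MP_H/MP_K = w/r.
Here MP_H/MP_K = (1/2)·(K/H)/(1/4) = 2·(K/H). Setting this equal to 160/5 = 32 gives K = 16H.
Substituting into q = 32: 2·H^(1/2)·(16H)^(1/4) = 32.
Solving, H = 16 and K = 256.

H* = 16, K* = 256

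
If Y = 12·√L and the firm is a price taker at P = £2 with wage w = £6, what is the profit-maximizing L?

MP_L = (1/2)·12·L^(-1/2) = 6·L^(-1/2).
Profit maximization for a price taker requires P·MP_L = w: 2·6·L^(-1/2) = 6.
So L^(-1/2) = 0.5, which gives L = 4.

L* = 4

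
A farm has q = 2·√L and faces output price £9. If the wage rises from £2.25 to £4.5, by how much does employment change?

ΔL = -12

From P·MP_L = w with MP_L = L^(-1/2), the labor demand is L(w) = (9/w)^(2).
At w = 2.25: L = 16. At w = 4.5: L = 4.
ΔL = 4 − 16 = -12.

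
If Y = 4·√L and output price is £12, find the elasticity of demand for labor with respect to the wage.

MP_L = (1/2)·4·L^(-1/2), so P·MP_L = w gives 24·L^(-1/2) = w.
Solving, L(w) = (24/w)^(2). This is a constant-elasticity form: L ∝ w^(−2), so ε = −2.

ε = -2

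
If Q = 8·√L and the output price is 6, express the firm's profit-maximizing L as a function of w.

L(w) = 576/w²

MP_L = (1/2)·8·L^(-1/2) = 4·L^(-1/2).
Setting P·MP_L = w: 24·L^(-1/2) = w.
Solving for L: L^(-1/2) = w/24, so L = (24/w)^(2).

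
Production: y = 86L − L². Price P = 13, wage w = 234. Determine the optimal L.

L* = 34

The marginal product of L is MP_L = 86 − 2L.
A price-taking firm hires until the value of the marginal product equals the wage: P·MP_L = w, so 13·(86 − 2L) = 234.
Then 86 − 2L = 18, giving L = 34.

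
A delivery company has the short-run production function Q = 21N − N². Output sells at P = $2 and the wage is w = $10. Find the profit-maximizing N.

N* = 8

The marginal product of N is MP_N = 21 − 2N.
A price-taking firm hires until the value of the marginal product equals the wage: P·MP_N = w, so 2·(21 − 2N) = 10.
Then 21 − 2N = 5, giving N = 8.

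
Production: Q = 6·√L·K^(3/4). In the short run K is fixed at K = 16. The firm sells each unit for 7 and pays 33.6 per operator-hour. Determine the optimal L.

L* = 25

With K = 16, MP_L = (1/2)·6·L^(-1/2)·16^(3/4) = 24·L^(-1/2).
Profit maximization for a price taker requires P·MP_L = w: 7·24·L^(-1/2) = 33.6.
So L^(-1/2) = 0.2, which gives L = 25.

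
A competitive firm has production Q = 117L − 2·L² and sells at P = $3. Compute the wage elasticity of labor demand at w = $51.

From P·MP_L = w with MP_L = 117 − 4L, labor demand is L(w) = (117 − w/3)/4.
dL/dw = −1/(12) = -1/12.
At w = 51, L = 25, so ε = (dL/dw)·(w/L) = (-1/12)·(51/25) = -0.17.

ε = -0.17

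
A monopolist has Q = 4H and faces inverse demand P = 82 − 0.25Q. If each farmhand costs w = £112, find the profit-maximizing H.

Marginal revenue from the inverse demand is MR = 82 − 0.5Q.
The marginal product is MP_H = 4.
A monopolist hires until marginal revenue product equals the wage: MR·MP_H = w.
(82 − 2H)·4 = 112, so H = 27.

H* = 27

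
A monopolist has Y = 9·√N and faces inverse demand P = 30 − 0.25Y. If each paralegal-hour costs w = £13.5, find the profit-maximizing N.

Marginal revenue from the inverse demand is MR = 30 − 0.5Y.
The marginal product is MP_N = 4.5·N^(-1/2).
A monopolist hires until marginal revenue product equals the wage: MR·MP_N = w.
At N, Y = 9·√N. Substituting and solving: (30 − 4.5·√N)·4.5·N^(-1/2) = 13.5 gives N = 16.

N* = 16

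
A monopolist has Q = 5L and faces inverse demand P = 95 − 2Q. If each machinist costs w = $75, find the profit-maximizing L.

L* = 4

Marginal revenue from the inverse demand is MR = 95 − 4Q.
The marginal product is MP_L = 5.
A monopolist hires until marginal revenue product equals the wage: MR·MP_L = w.
(95 − 20L)·5 = 75, so L = 4.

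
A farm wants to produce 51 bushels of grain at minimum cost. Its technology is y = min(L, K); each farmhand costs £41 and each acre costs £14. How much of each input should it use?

With a fixed-proportions technology, the cost-minimizing bundle uses no slack in either input: L = K = y.
So L = 51 and K = 51.

L* = 51, K* = 51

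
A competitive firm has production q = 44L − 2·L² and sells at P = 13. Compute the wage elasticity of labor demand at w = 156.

ε = -0.375

From P·MP_L = w with MP_L = 44 − 4L, labor demand is L(w) = (44 − w/13)/4.
dL/dw = −1/(52) = -1/52.
At w = 156, L = 8, so ε = (dL/dw)·(w/L) = (-1/52)·(156/8) = -0.375.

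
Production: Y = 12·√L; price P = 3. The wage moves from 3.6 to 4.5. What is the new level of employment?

From P·MP_L = w with MP_L = 6·L^(-1/2), the labor demand is L(w) = (18/w)^(2).
At w = 3.6: L = 25. At w = 4.5: L = 16.

L* = 16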